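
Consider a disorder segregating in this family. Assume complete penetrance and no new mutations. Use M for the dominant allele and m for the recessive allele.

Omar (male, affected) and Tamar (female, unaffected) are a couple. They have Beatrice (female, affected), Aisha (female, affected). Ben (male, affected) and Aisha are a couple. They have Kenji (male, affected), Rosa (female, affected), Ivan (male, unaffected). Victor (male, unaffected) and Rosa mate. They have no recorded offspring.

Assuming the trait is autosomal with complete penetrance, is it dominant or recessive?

dominant

Ben and Aisha are both affected yet have an unaffected child Ivan. Under a recessive model two affected parents are homozygous and every child would be affected, so the trait cannot be recessive.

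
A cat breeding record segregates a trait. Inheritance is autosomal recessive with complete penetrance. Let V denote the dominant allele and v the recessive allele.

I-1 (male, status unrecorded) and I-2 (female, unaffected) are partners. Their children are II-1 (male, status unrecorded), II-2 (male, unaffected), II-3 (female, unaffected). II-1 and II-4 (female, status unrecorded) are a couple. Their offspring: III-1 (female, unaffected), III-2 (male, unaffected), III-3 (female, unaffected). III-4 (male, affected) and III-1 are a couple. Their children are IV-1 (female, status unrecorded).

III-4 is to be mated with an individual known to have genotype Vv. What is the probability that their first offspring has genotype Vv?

1/2

III-4 is affected, so III-4 is vv.
The cross gives 1/2 Vv : 1/2 vv, so P(offspring has genotype Vv) = 1/2.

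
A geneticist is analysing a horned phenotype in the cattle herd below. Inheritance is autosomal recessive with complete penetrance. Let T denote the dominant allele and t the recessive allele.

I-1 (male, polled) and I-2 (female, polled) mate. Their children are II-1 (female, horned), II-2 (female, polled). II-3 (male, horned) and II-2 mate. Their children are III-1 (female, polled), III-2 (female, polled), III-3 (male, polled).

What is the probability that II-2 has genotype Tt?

1/5

I-1 is polled so carries T and passed t to II-1 (tt), so I-1 is Tt.
I-2 is polled so carries T and passed t to II-1 (tt), so I-2 is Tt.
Their cross gives offspring ratios 1/4 TT : 1/2 Tt : 1/4 tt. Conditioning on II-2 being polled, P(Tt) = 1/2 / 3/4 = 2/3 before taking II-2's own offspring into account.
II-3 is horned, so II-3 is tt.
Now use II-2's offspring. Probability of each recorded status — polled daughter III-1: 1/2 if II-2 is Tt, 1 if TT; polled daughter III-2: 1/2 if II-2 is Tt, 1 if TT; polled son III-3: 1/2 if II-2 is Tt, 1 if TT.
Bayes: P(Tt) = 2/3·1/8 / (2/3·1/8 + 1/3·1) = 1/5.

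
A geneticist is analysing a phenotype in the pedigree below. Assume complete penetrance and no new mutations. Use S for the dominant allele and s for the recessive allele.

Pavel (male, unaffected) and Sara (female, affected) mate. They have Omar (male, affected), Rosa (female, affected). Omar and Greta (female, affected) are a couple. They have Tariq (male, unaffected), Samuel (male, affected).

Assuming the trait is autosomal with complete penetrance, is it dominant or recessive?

dominant

Omar and Greta are both affected yet have an unaffected child Tariq. Under a recessive model two affected parents are homozygous and every child would be affected, so the trait cannot be recessive.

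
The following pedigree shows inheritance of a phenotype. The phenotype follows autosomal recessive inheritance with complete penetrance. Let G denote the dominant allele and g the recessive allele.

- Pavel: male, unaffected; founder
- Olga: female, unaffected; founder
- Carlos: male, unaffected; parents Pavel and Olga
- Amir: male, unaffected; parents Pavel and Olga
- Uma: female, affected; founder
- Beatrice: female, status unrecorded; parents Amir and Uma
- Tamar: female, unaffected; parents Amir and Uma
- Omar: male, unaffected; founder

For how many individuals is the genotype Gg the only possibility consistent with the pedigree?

Obligate heterozygotes: Tamar is unaffected so carries G and received g from Uma (gg), so Tamar is Gg.
Every other individual is either homozygous by phenotype or has at least one consistent homozygous assignment, so the count is 1.

1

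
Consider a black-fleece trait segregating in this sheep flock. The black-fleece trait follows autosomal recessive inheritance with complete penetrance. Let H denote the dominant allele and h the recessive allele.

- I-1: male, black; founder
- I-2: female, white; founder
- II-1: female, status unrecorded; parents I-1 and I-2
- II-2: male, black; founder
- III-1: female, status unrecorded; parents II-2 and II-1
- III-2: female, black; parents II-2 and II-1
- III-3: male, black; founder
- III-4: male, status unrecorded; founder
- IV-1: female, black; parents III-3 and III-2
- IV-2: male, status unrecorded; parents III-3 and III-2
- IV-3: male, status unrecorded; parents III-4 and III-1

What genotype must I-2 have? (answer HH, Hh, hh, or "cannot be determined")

I-2's phenotype allows HH or Hh, and no parent or child forces a single allele at both positions; consistent genotype assignments exist with I-2 as HH or Hh.

cannot be determined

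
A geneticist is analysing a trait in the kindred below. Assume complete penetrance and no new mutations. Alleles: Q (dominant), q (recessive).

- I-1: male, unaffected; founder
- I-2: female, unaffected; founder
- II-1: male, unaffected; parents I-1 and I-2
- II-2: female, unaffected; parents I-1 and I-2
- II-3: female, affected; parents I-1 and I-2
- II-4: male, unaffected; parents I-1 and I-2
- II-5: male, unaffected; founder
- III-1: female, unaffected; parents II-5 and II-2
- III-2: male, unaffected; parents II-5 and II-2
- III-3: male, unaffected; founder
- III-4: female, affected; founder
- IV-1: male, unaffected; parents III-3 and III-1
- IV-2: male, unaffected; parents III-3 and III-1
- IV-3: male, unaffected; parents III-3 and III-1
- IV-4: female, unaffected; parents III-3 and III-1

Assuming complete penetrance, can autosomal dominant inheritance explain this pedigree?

Under autosomal dominant, II-3 (affected, female) cannot arise from I-1 (unaffected) × I-2 (unaffected).

No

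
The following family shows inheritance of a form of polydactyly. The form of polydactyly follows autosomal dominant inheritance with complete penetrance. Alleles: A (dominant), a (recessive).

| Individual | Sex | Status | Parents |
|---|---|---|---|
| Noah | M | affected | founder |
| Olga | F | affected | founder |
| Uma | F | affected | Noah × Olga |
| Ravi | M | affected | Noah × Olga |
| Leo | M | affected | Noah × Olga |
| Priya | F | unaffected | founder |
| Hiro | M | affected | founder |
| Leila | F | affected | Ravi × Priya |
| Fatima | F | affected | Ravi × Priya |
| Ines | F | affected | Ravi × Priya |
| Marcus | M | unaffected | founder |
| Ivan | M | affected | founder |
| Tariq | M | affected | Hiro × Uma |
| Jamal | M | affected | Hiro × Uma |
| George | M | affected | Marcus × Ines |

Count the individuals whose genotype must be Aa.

Obligate heterozygotes: Leila is affected so carries A and received a from Priya (aa), so Leila is Aa; Fatima is affected so carries A and received a from Priya (aa), so Fatima is Aa; Ines is affected so carries A and received a from Priya (aa), so Ines is Aa; George is affected so carries A and received a from Marcus (aa), so George is Aa.
Every other individual is either homozygous by phenotype or has at least one consistent homozygous assignment, so the count is 4.

4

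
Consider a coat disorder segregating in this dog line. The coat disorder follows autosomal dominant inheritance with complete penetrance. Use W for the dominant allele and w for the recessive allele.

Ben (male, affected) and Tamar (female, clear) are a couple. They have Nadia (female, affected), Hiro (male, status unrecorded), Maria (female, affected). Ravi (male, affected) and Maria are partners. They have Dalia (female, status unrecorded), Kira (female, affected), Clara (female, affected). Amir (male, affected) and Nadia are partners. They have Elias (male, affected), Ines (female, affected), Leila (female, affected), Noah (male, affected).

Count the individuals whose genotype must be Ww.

2

Obligate heterozygotes: Nadia is affected so carries W and received w from Tamar (ww), so Nadia is Ww; Maria is affected so carries W and received w from Tamar (ww), so Maria is Ww.
Every other individual is either homozygous by phenotype or has at least one consistent homozygous assignment, so the count is 2.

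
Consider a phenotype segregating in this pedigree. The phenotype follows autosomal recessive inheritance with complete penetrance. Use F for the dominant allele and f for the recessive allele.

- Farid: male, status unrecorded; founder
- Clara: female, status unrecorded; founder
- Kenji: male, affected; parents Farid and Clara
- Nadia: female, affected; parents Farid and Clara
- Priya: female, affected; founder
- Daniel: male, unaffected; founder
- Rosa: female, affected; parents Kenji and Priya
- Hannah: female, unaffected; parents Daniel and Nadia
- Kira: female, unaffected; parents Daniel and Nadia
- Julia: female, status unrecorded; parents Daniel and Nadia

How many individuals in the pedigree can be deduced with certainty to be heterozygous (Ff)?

2

Obligate heterozygotes: Hannah is unaffected so carries F and received f from Nadia (ff), so Hannah is Ff; Kira is unaffected so carries F and received f from Nadia (ff), so Kira is Ff.
Every other individual is either homozygous by phenotype or has at least one consistent homozygous assignment, so the count is 2.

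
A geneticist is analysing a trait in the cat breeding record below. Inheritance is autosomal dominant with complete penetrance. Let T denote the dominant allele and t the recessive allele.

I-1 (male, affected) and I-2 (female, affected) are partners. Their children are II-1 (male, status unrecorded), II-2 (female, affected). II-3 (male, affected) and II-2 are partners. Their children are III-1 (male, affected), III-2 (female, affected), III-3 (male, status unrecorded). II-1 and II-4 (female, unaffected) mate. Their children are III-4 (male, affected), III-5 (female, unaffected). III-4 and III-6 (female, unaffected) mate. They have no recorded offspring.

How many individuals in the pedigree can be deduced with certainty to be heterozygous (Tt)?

Obligate heterozygotes: II-1 passed T to III-4 (Tt, whose t came from II-4) and passed t to III-5 (tt), so II-1 is Tt; III-4 is affected so carries T and received t from II-4 (tt), so III-4 is Tt.
Every other individual is either homozygous by phenotype or has at least one consistent homozygous assignment, so the count is 2.

2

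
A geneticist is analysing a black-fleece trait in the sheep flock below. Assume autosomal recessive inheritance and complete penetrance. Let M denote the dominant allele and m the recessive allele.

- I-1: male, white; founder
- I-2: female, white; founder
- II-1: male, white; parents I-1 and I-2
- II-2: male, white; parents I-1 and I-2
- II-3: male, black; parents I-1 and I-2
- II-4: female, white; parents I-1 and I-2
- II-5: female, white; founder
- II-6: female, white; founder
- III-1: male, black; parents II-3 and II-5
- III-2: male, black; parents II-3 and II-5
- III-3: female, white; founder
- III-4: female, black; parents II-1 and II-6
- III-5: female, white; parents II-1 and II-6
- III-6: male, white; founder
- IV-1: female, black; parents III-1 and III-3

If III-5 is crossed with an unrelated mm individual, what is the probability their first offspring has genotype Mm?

2/3

II-1 is white so carries M and passed m to III-4 (mm), so II-1 is Mm.
II-6 is white so carries M and passed m to III-4 (mm), so II-6 is Mm.
III-5 is a white offspring of II-1 (Mm) × II-6 (Mm), whose cross gives 1/4 MM : 1/2 Mm : 1/4 mm; conditioning on being white, III-5 is MM with probability 1/3, Mm with probability 2/3.
Summing over parental genotype combinations, P(offspring has genotype Mm) = 1/3·1 + 2/3·1/2 = 2/3.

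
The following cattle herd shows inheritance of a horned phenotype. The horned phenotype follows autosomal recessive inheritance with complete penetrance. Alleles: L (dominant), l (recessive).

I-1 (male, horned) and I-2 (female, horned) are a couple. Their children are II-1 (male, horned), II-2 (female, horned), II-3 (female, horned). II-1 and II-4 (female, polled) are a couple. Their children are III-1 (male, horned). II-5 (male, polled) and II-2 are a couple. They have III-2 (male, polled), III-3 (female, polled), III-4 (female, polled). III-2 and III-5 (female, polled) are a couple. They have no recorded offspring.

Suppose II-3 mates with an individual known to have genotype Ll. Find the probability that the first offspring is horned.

II-3 is horned, so II-3 is ll.
The cross gives 1/2 Ll : 1/2 ll, so P(offspring is horned) = 1/2.

1/2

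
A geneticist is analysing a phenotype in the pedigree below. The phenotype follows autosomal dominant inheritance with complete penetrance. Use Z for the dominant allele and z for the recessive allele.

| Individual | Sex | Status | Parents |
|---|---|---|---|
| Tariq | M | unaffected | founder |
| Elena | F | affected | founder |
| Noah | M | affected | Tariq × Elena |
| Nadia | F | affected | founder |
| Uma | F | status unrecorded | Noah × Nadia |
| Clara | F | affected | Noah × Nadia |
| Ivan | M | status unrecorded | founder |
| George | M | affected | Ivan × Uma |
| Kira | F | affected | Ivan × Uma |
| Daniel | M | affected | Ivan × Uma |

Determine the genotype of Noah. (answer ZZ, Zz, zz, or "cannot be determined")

Zz

From phenotype alone, Noah is ZZ or Zz.
Noah is affected so carries Z and received z from Tariq (zz), so Noah is Zz.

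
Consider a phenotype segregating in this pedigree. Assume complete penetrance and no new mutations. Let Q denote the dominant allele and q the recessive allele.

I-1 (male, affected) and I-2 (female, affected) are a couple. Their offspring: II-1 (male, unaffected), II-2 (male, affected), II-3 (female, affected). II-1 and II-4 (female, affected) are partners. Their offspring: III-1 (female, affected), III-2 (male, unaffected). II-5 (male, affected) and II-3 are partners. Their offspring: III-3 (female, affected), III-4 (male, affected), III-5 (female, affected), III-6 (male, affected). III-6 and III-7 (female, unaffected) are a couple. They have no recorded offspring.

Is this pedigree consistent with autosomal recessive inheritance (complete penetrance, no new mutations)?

No

Under autosomal recessive, II-1 (unaffected, male) cannot arise from I-1 (affected) × I-2 (affected).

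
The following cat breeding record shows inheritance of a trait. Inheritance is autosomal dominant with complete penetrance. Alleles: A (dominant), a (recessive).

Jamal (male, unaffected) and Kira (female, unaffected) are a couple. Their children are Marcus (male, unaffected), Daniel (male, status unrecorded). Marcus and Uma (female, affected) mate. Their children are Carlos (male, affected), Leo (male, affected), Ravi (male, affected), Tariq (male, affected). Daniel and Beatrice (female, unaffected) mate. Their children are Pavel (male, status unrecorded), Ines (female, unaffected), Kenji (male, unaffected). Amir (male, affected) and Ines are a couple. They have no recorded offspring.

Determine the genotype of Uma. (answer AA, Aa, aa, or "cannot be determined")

cannot be determined

Uma's phenotype allows AA or Aa, and no parent or child forces a single allele at both positions; consistent genotype assignments exist with Uma as AA or Aa.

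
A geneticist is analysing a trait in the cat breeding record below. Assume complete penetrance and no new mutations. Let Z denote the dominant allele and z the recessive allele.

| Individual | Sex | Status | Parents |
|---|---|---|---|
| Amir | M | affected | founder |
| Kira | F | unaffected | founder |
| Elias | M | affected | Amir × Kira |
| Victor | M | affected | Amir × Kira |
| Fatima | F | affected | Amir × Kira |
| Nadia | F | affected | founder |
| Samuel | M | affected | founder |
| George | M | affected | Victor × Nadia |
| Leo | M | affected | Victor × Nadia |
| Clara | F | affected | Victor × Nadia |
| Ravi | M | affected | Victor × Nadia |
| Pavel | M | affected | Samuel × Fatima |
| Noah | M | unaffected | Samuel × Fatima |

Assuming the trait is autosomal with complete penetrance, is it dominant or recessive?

Samuel and Fatima are both affected yet have an unaffected child Noah. Under a recessive model two affected parents are homozygous and every child would be affected, so the trait cannot be recessive.

dominant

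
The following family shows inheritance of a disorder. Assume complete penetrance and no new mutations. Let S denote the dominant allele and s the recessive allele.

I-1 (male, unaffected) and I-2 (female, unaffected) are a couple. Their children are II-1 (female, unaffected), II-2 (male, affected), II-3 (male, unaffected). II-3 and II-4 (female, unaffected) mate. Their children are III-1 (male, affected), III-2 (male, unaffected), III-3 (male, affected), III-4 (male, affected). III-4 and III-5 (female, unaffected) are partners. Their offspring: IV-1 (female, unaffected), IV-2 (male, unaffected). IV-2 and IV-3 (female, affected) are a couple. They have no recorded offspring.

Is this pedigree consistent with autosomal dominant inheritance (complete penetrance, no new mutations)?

No

Under autosomal dominant, II-2 (affected, male) cannot arise from I-1 (unaffected) × I-2 (unaffected).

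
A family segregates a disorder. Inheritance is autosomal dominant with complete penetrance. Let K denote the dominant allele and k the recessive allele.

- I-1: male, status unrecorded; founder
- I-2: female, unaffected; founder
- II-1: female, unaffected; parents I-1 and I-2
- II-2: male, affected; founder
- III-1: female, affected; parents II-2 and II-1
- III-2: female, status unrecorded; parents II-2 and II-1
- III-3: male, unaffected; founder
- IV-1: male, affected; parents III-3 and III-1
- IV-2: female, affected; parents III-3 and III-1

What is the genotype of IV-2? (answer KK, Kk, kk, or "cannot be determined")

From phenotype alone, IV-2 is KK or Kk.
IV-2 is affected so carries K and received k from III-3 (kk), so IV-2 is Kk.

Kk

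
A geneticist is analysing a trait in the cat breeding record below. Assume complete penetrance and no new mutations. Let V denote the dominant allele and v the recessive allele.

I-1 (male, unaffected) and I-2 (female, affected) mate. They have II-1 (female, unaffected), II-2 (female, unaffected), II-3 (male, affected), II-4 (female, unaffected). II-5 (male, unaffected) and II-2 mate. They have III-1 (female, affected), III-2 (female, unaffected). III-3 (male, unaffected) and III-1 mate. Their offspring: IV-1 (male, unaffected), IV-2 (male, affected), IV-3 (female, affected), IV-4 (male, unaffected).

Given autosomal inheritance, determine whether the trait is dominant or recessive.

recessive

II-5 and II-2 are both unaffected yet have an affected child III-1. Under dominance, an affected child requires at least one affected parent, so the trait cannot be dominant.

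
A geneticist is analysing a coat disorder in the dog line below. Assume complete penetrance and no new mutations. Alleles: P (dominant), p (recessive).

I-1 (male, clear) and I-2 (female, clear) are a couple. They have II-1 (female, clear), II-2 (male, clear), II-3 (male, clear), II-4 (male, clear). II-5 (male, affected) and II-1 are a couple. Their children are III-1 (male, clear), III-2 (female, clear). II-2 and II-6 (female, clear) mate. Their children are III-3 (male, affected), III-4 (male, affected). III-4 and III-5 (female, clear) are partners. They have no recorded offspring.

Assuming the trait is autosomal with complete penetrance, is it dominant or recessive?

II-2 and II-6 are both clear yet have an affected child III-3. Under dominance, an affected child requires at least one affected parent, so the trait cannot be dominant.

recessive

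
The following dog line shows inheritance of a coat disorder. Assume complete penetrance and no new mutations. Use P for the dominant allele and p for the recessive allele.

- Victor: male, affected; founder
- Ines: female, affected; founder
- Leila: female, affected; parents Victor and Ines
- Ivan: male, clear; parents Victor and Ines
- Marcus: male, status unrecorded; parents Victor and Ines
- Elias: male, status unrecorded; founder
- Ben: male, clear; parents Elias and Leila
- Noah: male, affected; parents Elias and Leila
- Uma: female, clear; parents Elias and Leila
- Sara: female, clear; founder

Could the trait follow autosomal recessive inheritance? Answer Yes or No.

No

Under autosomal recessive, Ivan (clear, male) cannot arise from Victor (affected) × Ines (affected).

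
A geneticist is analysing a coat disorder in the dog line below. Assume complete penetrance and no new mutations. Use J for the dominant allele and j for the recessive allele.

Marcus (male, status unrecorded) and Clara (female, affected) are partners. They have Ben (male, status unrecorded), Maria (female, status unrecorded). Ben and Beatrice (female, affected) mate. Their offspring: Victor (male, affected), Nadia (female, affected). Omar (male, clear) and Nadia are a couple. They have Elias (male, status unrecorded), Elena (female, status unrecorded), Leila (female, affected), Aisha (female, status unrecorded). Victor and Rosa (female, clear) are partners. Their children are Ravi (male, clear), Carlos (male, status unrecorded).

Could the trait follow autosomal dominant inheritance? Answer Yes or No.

Yes

A consistent assignment under autosomal dominant exists: Marcus JJ, Clara JJ, Ben JJ, Maria JJ, Beatrice Jj, Victor Jj, Nadia JJ, Omar jj, Rosa jj, Elias Jj, Elena Jj, Leila Jj, Aisha Jj, Ravi jj, Carlos Jj.
In this assignment every recorded phenotype matches its genotype and every non-founder's genotype is obtainable from its parents' genotypes, so the pedigree is consistent.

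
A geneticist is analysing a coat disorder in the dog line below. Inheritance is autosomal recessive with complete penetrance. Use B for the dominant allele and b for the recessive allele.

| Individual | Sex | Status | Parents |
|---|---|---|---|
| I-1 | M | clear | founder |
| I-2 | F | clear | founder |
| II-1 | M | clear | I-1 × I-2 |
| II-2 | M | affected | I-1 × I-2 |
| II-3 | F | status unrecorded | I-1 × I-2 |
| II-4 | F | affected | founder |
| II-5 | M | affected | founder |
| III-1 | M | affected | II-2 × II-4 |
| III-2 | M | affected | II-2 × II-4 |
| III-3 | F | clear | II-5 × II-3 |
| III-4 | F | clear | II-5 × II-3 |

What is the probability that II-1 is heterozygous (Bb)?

2/3

I-1 is clear so carries B and passed b to II-2 (bb), so I-1 is Bb.
I-2 is clear so carries B and passed b to II-2 (bb), so I-2 is Bb.
Their cross gives offspring ratios 1/4 BB : 1/2 Bb : 1/4 bb. Conditioning on II-1 being clear, P(Bb) = 1/2 / 3/4 = 2/3.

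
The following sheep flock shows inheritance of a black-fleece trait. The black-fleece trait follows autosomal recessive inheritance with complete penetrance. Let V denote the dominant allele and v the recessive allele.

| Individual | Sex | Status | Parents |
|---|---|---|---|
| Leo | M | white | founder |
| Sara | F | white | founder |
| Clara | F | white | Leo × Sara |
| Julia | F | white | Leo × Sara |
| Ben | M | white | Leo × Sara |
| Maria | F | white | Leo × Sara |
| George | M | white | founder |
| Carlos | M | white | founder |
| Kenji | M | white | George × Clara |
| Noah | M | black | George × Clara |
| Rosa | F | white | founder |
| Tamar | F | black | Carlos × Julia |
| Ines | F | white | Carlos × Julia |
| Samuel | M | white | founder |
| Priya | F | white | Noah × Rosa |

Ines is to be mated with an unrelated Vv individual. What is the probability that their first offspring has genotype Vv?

Carlos is white so carries V and passed v to Tamar (vv), so Carlos is Vv.
Julia is white so carries V and passed v to Tamar (vv), so Julia is Vv.
Ines is a white offspring of Carlos (Vv) × Julia (Vv), whose cross gives 1/4 VV : 1/2 Vv : 1/4 vv; conditioning on being white, Ines is VV with probability 1/3, Vv with probability 2/3.
Summing over parental genotype combinations, P(offspring has genotype Vv) = 1/3·1/2 + 2/3·1/2 = 1/2.

1/2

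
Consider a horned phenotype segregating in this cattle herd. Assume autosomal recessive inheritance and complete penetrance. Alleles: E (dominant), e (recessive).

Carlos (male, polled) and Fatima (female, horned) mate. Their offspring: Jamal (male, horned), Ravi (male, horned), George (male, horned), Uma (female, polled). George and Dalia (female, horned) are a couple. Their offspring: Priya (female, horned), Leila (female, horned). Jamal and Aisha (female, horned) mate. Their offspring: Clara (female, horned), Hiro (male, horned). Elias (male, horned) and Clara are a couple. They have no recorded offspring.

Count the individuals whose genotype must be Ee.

2

Obligate heterozygotes: Carlos is polled so carries E and passed e to Jamal (ee), so Carlos is Ee; Uma is polled so carries E and received e from Fatima (ee), so Uma is Ee.
Every other individual is either homozygous by phenotype or has at least one consistent homozygous assignment, so the count is 2.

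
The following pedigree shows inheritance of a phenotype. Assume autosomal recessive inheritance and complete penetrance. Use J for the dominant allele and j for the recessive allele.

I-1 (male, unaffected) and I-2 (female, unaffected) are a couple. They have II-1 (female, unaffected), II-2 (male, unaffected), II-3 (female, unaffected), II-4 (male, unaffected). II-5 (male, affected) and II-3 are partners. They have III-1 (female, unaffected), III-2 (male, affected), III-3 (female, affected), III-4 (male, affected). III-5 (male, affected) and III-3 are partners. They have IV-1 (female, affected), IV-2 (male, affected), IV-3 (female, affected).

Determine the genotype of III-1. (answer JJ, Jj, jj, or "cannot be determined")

From phenotype alone, III-1 is JJ or Jj.
III-1 is unaffected so carries J and received j from II-5 (jj), so III-1 is Jj.

Jj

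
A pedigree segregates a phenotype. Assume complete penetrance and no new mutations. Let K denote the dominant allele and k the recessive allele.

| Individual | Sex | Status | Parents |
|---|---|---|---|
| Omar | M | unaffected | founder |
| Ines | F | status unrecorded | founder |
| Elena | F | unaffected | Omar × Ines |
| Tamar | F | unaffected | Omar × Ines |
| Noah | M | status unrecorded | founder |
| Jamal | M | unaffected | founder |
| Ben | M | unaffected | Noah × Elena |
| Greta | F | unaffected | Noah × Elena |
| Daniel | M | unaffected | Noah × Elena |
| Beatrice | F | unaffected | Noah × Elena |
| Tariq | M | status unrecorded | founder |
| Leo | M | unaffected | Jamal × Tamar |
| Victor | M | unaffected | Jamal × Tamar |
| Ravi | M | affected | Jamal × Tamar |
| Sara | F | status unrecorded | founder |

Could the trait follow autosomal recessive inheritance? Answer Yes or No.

A consistent assignment under autosomal recessive exists: Omar KK, Ines Kk, Elena KK, Tamar Kk, Noah KK, Jamal Kk, Ben KK, Greta KK, Daniel KK, Beatrice KK, Tariq KK, Leo KK, Victor KK, Ravi kk, Sara KK.
In this assignment every recorded phenotype matches its genotype and every non-founder's genotype is obtainable from its parents' genotypes, so the pedigree is consistent.

Yes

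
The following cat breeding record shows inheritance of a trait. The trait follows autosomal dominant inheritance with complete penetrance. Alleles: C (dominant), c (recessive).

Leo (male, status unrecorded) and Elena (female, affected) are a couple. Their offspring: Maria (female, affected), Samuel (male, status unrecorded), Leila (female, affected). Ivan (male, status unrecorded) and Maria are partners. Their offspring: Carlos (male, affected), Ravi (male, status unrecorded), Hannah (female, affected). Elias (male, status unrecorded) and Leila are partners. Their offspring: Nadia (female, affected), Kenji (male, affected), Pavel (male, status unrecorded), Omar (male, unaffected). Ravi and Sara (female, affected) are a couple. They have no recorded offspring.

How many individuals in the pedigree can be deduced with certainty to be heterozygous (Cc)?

Obligate heterozygotes: Leila is affected so carries C and passed c to Omar (cc), so Leila is Cc.
Every other individual is either homozygous by phenotype or has at least one consistent homozygous assignment, so the count is 1.

1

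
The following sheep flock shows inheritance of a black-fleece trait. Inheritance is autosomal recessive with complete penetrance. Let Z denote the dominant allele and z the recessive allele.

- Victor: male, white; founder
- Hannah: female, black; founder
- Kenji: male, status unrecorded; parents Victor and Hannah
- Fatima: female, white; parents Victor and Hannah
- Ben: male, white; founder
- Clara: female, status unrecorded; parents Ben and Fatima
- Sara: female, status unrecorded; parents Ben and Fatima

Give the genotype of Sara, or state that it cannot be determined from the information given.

Sara's phenotype is unrecorded, and no parent or child forces a single allele at both positions; consistent genotype assignments exist with Sara as ZZ or Zz or zz.

cannot be determined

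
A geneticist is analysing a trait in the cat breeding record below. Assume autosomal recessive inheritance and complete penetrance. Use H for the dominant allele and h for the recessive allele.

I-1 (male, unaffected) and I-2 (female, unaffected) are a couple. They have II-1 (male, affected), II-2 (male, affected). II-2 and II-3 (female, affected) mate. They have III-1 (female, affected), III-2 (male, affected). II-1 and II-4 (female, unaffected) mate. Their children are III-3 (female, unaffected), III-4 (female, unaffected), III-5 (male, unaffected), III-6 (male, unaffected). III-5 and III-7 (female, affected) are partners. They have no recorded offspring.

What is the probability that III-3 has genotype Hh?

1

III-3 is unaffected so carries H and received h from II-1 (hh), so III-3 is Hh, giving P(Hh) = 1.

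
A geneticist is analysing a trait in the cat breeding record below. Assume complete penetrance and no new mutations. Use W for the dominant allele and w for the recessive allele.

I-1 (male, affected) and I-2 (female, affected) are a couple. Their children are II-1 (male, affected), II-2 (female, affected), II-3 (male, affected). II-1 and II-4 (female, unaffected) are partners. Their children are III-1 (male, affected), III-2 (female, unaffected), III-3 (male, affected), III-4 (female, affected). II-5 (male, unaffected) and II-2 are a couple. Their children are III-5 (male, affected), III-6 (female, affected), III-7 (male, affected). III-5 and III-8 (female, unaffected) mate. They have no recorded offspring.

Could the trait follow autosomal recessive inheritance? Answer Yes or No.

Yes

A consistent assignment under autosomal recessive exists: I-1 ww, I-2 ww, II-1 ww, II-2 ww, II-3 ww, II-4 Ww, II-5 Ww, III-1 ww, III-2 Ww, III-3 ww, III-4 ww, III-5 ww, III-6 ww, III-7 ww, III-8 WW.
In this assignment every recorded phenotype matches its genotype and every non-founder's genotype is obtainable from its parents' genotypes, so the pedigree is consistent.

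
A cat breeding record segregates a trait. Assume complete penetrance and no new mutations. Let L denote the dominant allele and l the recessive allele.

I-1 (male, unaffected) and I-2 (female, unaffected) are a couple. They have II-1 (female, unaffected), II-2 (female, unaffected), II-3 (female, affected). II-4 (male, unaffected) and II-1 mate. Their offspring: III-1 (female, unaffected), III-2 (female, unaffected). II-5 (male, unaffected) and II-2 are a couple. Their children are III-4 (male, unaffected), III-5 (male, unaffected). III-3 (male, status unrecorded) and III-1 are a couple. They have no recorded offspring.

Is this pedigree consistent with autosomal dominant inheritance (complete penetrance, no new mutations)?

No

Under autosomal dominant, II-3 (affected, female) cannot arise from I-1 (unaffected) × I-2 (unaffected).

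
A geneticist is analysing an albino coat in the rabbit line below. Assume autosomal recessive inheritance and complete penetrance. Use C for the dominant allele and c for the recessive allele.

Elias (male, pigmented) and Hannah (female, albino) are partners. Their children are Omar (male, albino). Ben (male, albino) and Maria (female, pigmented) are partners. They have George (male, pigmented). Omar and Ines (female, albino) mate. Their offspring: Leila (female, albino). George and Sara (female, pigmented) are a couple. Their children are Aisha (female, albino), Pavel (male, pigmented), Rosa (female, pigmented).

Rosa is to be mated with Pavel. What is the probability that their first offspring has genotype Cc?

4/9

George is pigmented so carries C and received c from Ben (cc), so George is Cc.
Sara is pigmented so carries C and passed c to Aisha (cc), so Sara is Cc.
Rosa is a pigmented offspring of George (Cc) × Sara (Cc), whose cross gives 1/4 CC : 1/2 Cc : 1/4 cc; conditioning on being pigmented, Rosa is CC with probability 1/3, Cc with probability 2/3.
Pavel is a pigmented offspring of George (Cc) × Sara (Cc), whose cross gives 1/4 CC : 1/2 Cc : 1/4 cc; conditioning on being pigmented, Pavel is CC with probability 1/3, Cc with probability 2/3.
Summing over parental genotype combinations, P(offspring has genotype Cc) = 2/9·1/2 + 2/9·1/2 + 4/9·1/2 = 4/9.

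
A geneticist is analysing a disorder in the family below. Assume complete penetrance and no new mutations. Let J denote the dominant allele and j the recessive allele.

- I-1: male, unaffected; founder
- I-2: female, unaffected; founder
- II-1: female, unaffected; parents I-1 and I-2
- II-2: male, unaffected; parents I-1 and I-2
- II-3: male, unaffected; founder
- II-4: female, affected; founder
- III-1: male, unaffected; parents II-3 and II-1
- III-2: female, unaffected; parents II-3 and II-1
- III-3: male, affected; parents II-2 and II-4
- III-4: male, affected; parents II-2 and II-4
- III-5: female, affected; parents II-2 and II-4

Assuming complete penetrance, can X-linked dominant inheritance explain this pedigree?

Yes

A consistent assignment under X-linked dominant exists: I-1 X^j Y, I-2 X^j X^j, II-1 X^j X^j, II-2 X^j Y, II-3 X^j Y, II-4 X^J X^J, III-1 X^j Y, III-2 X^j X^j, III-3 X^J Y, III-4 X^J Y, III-5 X^J X^j.
In this assignment every recorded phenotype matches its genotype and every non-founder's genotype is obtainable from its parents' genotypes, so the pedigree is consistent.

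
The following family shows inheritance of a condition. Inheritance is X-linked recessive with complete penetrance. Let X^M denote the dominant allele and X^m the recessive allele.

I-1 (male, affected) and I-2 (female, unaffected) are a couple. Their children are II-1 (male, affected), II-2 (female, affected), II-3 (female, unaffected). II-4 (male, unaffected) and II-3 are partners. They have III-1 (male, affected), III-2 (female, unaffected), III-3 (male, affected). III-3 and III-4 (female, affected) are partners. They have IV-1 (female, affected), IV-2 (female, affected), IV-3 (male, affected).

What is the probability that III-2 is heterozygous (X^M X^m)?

1/2

II-4 is unaffected, so II-4 is X^M Y.
II-3 is unaffected so carries M and received m from I-1 (X^m Y), so II-3 is X^M X^m.
Their cross gives offspring ratios 1/2 X^M X^M : 1/2 X^M X^m. Conditioning on III-2 being unaffected, P(X^M X^m) = 1/2 / 1 = 1/2.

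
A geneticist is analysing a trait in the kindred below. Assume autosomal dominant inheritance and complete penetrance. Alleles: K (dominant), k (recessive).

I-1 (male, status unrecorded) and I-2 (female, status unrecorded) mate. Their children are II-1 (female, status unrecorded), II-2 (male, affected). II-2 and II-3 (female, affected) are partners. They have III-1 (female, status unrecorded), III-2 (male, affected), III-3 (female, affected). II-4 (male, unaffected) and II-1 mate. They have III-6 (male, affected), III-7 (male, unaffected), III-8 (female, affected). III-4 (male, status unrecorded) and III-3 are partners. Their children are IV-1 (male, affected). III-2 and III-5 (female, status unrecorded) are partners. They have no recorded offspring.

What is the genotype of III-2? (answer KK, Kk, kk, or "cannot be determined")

cannot be determined

III-2's phenotype allows KK or Kk, and no parent or child forces a single allele at both positions; consistent genotype assignments exist with III-2 as KK or Kk.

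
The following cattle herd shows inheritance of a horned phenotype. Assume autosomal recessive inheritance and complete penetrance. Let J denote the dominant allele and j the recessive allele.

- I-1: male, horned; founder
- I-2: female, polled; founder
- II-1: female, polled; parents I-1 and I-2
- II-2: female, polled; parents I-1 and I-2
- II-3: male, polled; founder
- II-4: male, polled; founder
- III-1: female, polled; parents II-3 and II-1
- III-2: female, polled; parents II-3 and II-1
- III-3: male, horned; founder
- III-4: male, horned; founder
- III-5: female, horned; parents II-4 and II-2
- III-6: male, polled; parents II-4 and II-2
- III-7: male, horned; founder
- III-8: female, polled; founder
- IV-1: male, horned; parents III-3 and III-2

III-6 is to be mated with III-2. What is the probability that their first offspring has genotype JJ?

1/3

II-4 is polled so carries J and passed j to III-5 (jj), so II-4 is Jj.
II-2 is polled so carries J and received j from I-1 (jj), so II-2 is Jj.
III-6 is a polled offspring of II-4 (Jj) × II-2 (Jj), whose cross gives 1/4 JJ : 1/2 Jj : 1/4 jj; conditioning on being polled, III-6 is JJ with probability 1/3, Jj with probability 2/3.
III-2 is polled so carries J and passed j to IV-1 (jj), so III-2 is Jj.
Summing over parental genotype combinations, P(offspring has genotype JJ) = 1/3·1/2 + 2/3·1/4 = 1/3.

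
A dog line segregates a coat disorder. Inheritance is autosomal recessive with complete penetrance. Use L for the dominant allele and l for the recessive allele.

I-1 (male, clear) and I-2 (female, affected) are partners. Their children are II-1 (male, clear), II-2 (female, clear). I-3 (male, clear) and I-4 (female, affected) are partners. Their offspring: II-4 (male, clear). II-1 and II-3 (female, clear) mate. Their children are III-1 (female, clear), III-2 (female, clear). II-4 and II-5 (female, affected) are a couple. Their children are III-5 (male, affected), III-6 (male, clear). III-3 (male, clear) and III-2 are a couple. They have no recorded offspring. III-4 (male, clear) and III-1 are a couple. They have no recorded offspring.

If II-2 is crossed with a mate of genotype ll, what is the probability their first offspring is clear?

II-2 is clear so carries L and received l from I-2 (ll), so II-2 is Ll.
The cross gives 1/2 Ll : 1/2 ll, so P(offspring is clear) = 1/2.

1/2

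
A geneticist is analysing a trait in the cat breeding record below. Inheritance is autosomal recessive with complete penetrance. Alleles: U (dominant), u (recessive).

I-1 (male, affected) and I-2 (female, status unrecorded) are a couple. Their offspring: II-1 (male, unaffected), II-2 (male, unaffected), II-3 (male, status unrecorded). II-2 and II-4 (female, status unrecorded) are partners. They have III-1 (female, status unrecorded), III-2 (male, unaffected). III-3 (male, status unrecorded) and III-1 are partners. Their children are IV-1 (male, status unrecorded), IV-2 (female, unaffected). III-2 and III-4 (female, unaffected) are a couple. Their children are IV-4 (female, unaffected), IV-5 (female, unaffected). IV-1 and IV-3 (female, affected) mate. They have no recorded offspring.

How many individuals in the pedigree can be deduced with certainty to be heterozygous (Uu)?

2

Obligate heterozygotes: II-1 is unaffected so carries U and received u from I-1 (uu), so II-1 is Uu; II-2 is unaffected so carries U and received u from I-1 (uu), so II-2 is Uu.
Every other individual is either homozygous by phenotype or has at least one consistent homozygous assignment, so the count is 2.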